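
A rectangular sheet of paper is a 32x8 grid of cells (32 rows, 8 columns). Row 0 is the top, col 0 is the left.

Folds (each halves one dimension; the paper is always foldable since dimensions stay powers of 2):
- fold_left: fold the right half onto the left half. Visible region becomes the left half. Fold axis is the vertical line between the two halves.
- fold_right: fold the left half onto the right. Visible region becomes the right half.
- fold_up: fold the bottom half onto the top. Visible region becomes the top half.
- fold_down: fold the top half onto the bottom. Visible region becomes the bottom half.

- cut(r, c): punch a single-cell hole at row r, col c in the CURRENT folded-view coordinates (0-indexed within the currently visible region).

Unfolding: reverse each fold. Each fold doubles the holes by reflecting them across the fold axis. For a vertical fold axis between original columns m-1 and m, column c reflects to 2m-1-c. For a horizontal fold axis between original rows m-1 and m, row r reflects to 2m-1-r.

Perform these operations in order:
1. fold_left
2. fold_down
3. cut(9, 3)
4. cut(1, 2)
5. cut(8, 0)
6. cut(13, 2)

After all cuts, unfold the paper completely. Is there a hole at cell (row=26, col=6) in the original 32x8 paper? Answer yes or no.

Answer: no

Derivation:
Op 1 fold_left: fold axis v@4; visible region now rows[0,32) x cols[0,4) = 32x4
Op 2 fold_down: fold axis h@16; visible region now rows[16,32) x cols[0,4) = 16x4
Op 3 cut(9, 3): punch at orig (25,3); cuts so far [(25, 3)]; region rows[16,32) x cols[0,4) = 16x4
Op 4 cut(1, 2): punch at orig (17,2); cuts so far [(17, 2), (25, 3)]; region rows[16,32) x cols[0,4) = 16x4
Op 5 cut(8, 0): punch at orig (24,0); cuts so far [(17, 2), (24, 0), (25, 3)]; region rows[16,32) x cols[0,4) = 16x4
Op 6 cut(13, 2): punch at orig (29,2); cuts so far [(17, 2), (24, 0), (25, 3), (29, 2)]; region rows[16,32) x cols[0,4) = 16x4
Unfold 1 (reflect across h@16): 8 holes -> [(2, 2), (6, 3), (7, 0), (14, 2), (17, 2), (24, 0), (25, 3), (29, 2)]
Unfold 2 (reflect across v@4): 16 holes -> [(2, 2), (2, 5), (6, 3), (6, 4), (7, 0), (7, 7), (14, 2), (14, 5), (17, 2), (17, 5), (24, 0), (24, 7), (25, 3), (25, 4), (29, 2), (29, 5)]
Holes: [(2, 2), (2, 5), (6, 3), (6, 4), (7, 0), (7, 7), (14, 2), (14, 5), (17, 2), (17, 5), (24, 0), (24, 7), (25, 3), (25, 4), (29, 2), (29, 5)]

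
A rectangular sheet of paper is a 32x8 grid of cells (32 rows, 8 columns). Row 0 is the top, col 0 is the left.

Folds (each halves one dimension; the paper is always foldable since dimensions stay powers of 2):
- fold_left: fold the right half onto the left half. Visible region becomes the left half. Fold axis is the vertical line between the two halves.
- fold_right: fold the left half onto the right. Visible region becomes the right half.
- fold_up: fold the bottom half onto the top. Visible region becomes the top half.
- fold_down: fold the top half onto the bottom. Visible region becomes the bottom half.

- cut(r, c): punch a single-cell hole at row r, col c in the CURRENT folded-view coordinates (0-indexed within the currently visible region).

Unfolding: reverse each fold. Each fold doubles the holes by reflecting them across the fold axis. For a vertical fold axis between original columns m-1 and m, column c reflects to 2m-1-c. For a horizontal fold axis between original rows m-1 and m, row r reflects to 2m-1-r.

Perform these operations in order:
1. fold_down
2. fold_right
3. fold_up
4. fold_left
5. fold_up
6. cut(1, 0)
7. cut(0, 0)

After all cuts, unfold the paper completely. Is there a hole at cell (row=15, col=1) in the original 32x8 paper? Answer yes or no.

Op 1 fold_down: fold axis h@16; visible region now rows[16,32) x cols[0,8) = 16x8
Op 2 fold_right: fold axis v@4; visible region now rows[16,32) x cols[4,8) = 16x4
Op 3 fold_up: fold axis h@24; visible region now rows[16,24) x cols[4,8) = 8x4
Op 4 fold_left: fold axis v@6; visible region now rows[16,24) x cols[4,6) = 8x2
Op 5 fold_up: fold axis h@20; visible region now rows[16,20) x cols[4,6) = 4x2
Op 6 cut(1, 0): punch at orig (17,4); cuts so far [(17, 4)]; region rows[16,20) x cols[4,6) = 4x2
Op 7 cut(0, 0): punch at orig (16,4); cuts so far [(16, 4), (17, 4)]; region rows[16,20) x cols[4,6) = 4x2
Unfold 1 (reflect across h@20): 4 holes -> [(16, 4), (17, 4), (22, 4), (23, 4)]
Unfold 2 (reflect across v@6): 8 holes -> [(16, 4), (16, 7), (17, 4), (17, 7), (22, 4), (22, 7), (23, 4), (23, 7)]
Unfold 3 (reflect across h@24): 16 holes -> [(16, 4), (16, 7), (17, 4), (17, 7), (22, 4), (22, 7), (23, 4), (23, 7), (24, 4), (24, 7), (25, 4), (25, 7), (30, 4), (30, 7), (31, 4), (31, 7)]
Unfold 4 (reflect across v@4): 32 holes -> [(16, 0), (16, 3), (16, 4), (16, 7), (17, 0), (17, 3), (17, 4), (17, 7), (22, 0), (22, 3), (22, 4), (22, 7), (23, 0), (23, 3), (23, 4), (23, 7), (24, 0), (24, 3), (24, 4), (24, 7), (25, 0), (25, 3), (25, 4), (25, 7), (30, 0), (30, 3), (30, 4), (30, 7), (31, 0), (31, 3), (31, 4), (31, 7)]
Unfold 5 (reflect across h@16): 64 holes -> [(0, 0), (0, 3), (0, 4), (0, 7), (1, 0), (1, 3), (1, 4), (1, 7), (6, 0), (6, 3), (6, 4), (6, 7), (7, 0), (7, 3), (7, 4), (7, 7), (8, 0), (8, 3), (8, 4), (8, 7), (9, 0), (9, 3), (9, 4), (9, 7), (14, 0), (14, 3), (14, 4), (14, 7), (15, 0), (15, 3), (15, 4), (15, 7), (16, 0), (16, 3), (16, 4), (16, 7), (17, 0), (17, 3), (17, 4), (17, 7), (22, 0), (22, 3), (22, 4), (22, 7), (23, 0), (23, 3), (23, 4), (23, 7), (24, 0), (24, 3), (24, 4), (24, 7), (25, 0), (25, 3), (25, 4), (25, 7), (30, 0), (30, 3), (30, 4), (30, 7), (31, 0), (31, 3), (31, 4), (31, 7)]
Holes: [(0, 0), (0, 3), (0, 4), (0, 7), (1, 0), (1, 3), (1, 4), (1, 7), (6, 0), (6, 3), (6, 4), (6, 7), (7, 0), (7, 3), (7, 4), (7, 7), (8, 0), (8, 3), (8, 4), (8, 7), (9, 0), (9, 3), (9, 4), (9, 7), (14, 0), (14, 3), (14, 4), (14, 7), (15, 0), (15, 3), (15, 4), (15, 7), (16, 0), (16, 3), (16, 4), (16, 7), (17, 0), (17, 3), (17, 4), (17, 7), (22, 0), (22, 3), (22, 4), (22, 7), (23, 0), (23, 3), (23, 4), (23, 7), (24, 0), (24, 3), (24, 4), (24, 7), (25, 0), (25, 3), (25, 4), (25, 7), (30, 0), (30, 3), (30, 4), (30, 7), (31, 0), (31, 3), (31, 4), (31, 7)]

Answer: no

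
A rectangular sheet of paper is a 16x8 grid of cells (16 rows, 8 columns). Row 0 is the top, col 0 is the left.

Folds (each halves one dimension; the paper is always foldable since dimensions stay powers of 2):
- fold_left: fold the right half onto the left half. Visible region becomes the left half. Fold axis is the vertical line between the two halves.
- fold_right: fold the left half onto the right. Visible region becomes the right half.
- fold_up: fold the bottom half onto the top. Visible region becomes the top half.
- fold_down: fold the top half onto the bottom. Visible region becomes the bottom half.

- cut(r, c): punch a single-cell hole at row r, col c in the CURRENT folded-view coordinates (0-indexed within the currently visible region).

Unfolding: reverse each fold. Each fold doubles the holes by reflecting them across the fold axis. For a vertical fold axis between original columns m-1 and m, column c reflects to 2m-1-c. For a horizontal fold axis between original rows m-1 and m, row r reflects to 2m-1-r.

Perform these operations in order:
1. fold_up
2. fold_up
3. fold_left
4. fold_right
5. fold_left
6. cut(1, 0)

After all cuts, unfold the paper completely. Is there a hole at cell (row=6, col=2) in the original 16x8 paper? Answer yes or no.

Op 1 fold_up: fold axis h@8; visible region now rows[0,8) x cols[0,8) = 8x8
Op 2 fold_up: fold axis h@4; visible region now rows[0,4) x cols[0,8) = 4x8
Op 3 fold_left: fold axis v@4; visible region now rows[0,4) x cols[0,4) = 4x4
Op 4 fold_right: fold axis v@2; visible region now rows[0,4) x cols[2,4) = 4x2
Op 5 fold_left: fold axis v@3; visible region now rows[0,4) x cols[2,3) = 4x1
Op 6 cut(1, 0): punch at orig (1,2); cuts so far [(1, 2)]; region rows[0,4) x cols[2,3) = 4x1
Unfold 1 (reflect across v@3): 2 holes -> [(1, 2), (1, 3)]
Unfold 2 (reflect across v@2): 4 holes -> [(1, 0), (1, 1), (1, 2), (1, 3)]
Unfold 3 (reflect across v@4): 8 holes -> [(1, 0), (1, 1), (1, 2), (1, 3), (1, 4), (1, 5), (1, 6), (1, 7)]
Unfold 4 (reflect across h@4): 16 holes -> [(1, 0), (1, 1), (1, 2), (1, 3), (1, 4), (1, 5), (1, 6), (1, 7), (6, 0), (6, 1), (6, 2), (6, 3), (6, 4), (6, 5), (6, 6), (6, 7)]
Unfold 5 (reflect across h@8): 32 holes -> [(1, 0), (1, 1), (1, 2), (1, 3), (1, 4), (1, 5), (1, 6), (1, 7), (6, 0), (6, 1), (6, 2), (6, 3), (6, 4), (6, 5), (6, 6), (6, 7), (9, 0), (9, 1), (9, 2), (9, 3), (9, 4), (9, 5), (9, 6), (9, 7), (14, 0), (14, 1), (14, 2), (14, 3), (14, 4), (14, 5), (14, 6), (14, 7)]
Holes: [(1, 0), (1, 1), (1, 2), (1, 3), (1, 4), (1, 5), (1, 6), (1, 7), (6, 0), (6, 1), (6, 2), (6, 3), (6, 4), (6, 5), (6, 6), (6, 7), (9, 0), (9, 1), (9, 2), (9, 3), (9, 4), (9, 5), (9, 6), (9, 7), (14, 0), (14, 1), (14, 2), (14, 3), (14, 4), (14, 5), (14, 6), (14, 7)]

Answer: yes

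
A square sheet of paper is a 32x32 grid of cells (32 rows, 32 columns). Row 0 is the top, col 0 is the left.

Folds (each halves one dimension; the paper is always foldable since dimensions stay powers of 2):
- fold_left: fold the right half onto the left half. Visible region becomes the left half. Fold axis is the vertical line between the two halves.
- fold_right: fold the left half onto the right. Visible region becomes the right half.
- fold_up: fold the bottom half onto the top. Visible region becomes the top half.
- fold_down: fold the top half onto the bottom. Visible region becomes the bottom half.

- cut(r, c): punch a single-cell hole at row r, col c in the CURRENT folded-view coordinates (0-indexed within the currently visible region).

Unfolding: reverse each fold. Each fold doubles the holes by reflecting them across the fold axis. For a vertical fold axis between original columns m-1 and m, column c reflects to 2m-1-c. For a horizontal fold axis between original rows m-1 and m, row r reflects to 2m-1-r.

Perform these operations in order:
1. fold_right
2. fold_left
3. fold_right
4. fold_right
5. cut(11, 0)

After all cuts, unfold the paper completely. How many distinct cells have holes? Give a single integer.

Op 1 fold_right: fold axis v@16; visible region now rows[0,32) x cols[16,32) = 32x16
Op 2 fold_left: fold axis v@24; visible region now rows[0,32) x cols[16,24) = 32x8
Op 3 fold_right: fold axis v@20; visible region now rows[0,32) x cols[20,24) = 32x4
Op 4 fold_right: fold axis v@22; visible region now rows[0,32) x cols[22,24) = 32x2
Op 5 cut(11, 0): punch at orig (11,22); cuts so far [(11, 22)]; region rows[0,32) x cols[22,24) = 32x2
Unfold 1 (reflect across v@22): 2 holes -> [(11, 21), (11, 22)]
Unfold 2 (reflect across v@20): 4 holes -> [(11, 17), (11, 18), (11, 21), (11, 22)]
Unfold 3 (reflect across v@24): 8 holes -> [(11, 17), (11, 18), (11, 21), (11, 22), (11, 25), (11, 26), (11, 29), (11, 30)]
Unfold 4 (reflect across v@16): 16 holes -> [(11, 1), (11, 2), (11, 5), (11, 6), (11, 9), (11, 10), (11, 13), (11, 14), (11, 17), (11, 18), (11, 21), (11, 22), (11, 25), (11, 26), (11, 29), (11, 30)]

Answer: 16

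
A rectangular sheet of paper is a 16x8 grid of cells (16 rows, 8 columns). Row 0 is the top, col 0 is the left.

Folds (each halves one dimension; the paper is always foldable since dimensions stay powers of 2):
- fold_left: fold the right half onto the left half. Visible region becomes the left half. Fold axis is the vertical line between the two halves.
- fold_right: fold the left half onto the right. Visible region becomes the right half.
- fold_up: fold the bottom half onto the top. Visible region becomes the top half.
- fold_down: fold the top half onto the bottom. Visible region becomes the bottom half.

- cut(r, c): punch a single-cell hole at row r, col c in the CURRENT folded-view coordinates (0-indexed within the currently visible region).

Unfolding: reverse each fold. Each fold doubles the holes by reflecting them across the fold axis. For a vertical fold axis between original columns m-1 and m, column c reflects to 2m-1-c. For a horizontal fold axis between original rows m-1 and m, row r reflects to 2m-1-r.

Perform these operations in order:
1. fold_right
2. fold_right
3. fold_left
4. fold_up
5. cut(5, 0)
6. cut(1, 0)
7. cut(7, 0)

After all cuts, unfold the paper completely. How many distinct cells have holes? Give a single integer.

Answer: 48

Derivation:
Op 1 fold_right: fold axis v@4; visible region now rows[0,16) x cols[4,8) = 16x4
Op 2 fold_right: fold axis v@6; visible region now rows[0,16) x cols[6,8) = 16x2
Op 3 fold_left: fold axis v@7; visible region now rows[0,16) x cols[6,7) = 16x1
Op 4 fold_up: fold axis h@8; visible region now rows[0,8) x cols[6,7) = 8x1
Op 5 cut(5, 0): punch at orig (5,6); cuts so far [(5, 6)]; region rows[0,8) x cols[6,7) = 8x1
Op 6 cut(1, 0): punch at orig (1,6); cuts so far [(1, 6), (5, 6)]; region rows[0,8) x cols[6,7) = 8x1
Op 7 cut(7, 0): punch at orig (7,6); cuts so far [(1, 6), (5, 6), (7, 6)]; region rows[0,8) x cols[6,7) = 8x1
Unfold 1 (reflect across h@8): 6 holes -> [(1, 6), (5, 6), (7, 6), (8, 6), (10, 6), (14, 6)]
Unfold 2 (reflect across v@7): 12 holes -> [(1, 6), (1, 7), (5, 6), (5, 7), (7, 6), (7, 7), (8, 6), (8, 7), (10, 6), (10, 7), (14, 6), (14, 7)]
Unfold 3 (reflect across v@6): 24 holes -> [(1, 4), (1, 5), (1, 6), (1, 7), (5, 4), (5, 5), (5, 6), (5, 7), (7, 4), (7, 5), (7, 6), (7, 7), (8, 4), (8, 5), (8, 6), (8, 7), (10, 4), (10, 5), (10, 6), (10, 7), (14, 4), (14, 5), (14, 6), (14, 7)]
Unfold 4 (reflect across v@4): 48 holes -> [(1, 0), (1, 1), (1, 2), (1, 3), (1, 4), (1, 5), (1, 6), (1, 7), (5, 0), (5, 1), (5, 2), (5, 3), (5, 4), (5, 5), (5, 6), (5, 7), (7, 0), (7, 1), (7, 2), (7, 3), (7, 4), (7, 5), (7, 6), (7, 7), (8, 0), (8, 1), (8, 2), (8, 3), (8, 4), (8, 5), (8, 6), (8, 7), (10, 0), (10, 1), (10, 2), (10, 3), (10, 4), (10, 5), (10, 6), (10, 7), (14, 0), (14, 1), (14, 2), (14, 3), (14, 4), (14, 5), (14, 6), (14, 7)]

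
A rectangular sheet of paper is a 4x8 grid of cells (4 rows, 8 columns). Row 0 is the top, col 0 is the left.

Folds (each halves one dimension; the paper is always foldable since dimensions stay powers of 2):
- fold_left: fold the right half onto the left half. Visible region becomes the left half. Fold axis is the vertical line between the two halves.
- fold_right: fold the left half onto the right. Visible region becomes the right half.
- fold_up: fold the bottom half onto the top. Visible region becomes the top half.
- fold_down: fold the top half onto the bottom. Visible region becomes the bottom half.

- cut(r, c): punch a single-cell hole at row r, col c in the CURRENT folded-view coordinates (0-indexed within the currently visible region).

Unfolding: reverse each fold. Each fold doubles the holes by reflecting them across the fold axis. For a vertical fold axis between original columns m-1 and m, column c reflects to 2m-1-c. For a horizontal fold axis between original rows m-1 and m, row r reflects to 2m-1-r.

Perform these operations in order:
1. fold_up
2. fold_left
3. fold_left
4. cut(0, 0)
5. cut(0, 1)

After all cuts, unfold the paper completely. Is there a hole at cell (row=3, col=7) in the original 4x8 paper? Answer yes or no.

Op 1 fold_up: fold axis h@2; visible region now rows[0,2) x cols[0,8) = 2x8
Op 2 fold_left: fold axis v@4; visible region now rows[0,2) x cols[0,4) = 2x4
Op 3 fold_left: fold axis v@2; visible region now rows[0,2) x cols[0,2) = 2x2
Op 4 cut(0, 0): punch at orig (0,0); cuts so far [(0, 0)]; region rows[0,2) x cols[0,2) = 2x2
Op 5 cut(0, 1): punch at orig (0,1); cuts so far [(0, 0), (0, 1)]; region rows[0,2) x cols[0,2) = 2x2
Unfold 1 (reflect across v@2): 4 holes -> [(0, 0), (0, 1), (0, 2), (0, 3)]
Unfold 2 (reflect across v@4): 8 holes -> [(0, 0), (0, 1), (0, 2), (0, 3), (0, 4), (0, 5), (0, 6), (0, 7)]
Unfold 3 (reflect across h@2): 16 holes -> [(0, 0), (0, 1), (0, 2), (0, 3), (0, 4), (0, 5), (0, 6), (0, 7), (3, 0), (3, 1), (3, 2), (3, 3), (3, 4), (3, 5), (3, 6), (3, 7)]
Holes: [(0, 0), (0, 1), (0, 2), (0, 3), (0, 4), (0, 5), (0, 6), (0, 7), (3, 0), (3, 1), (3, 2), (3, 3), (3, 4), (3, 5), (3, 6), (3, 7)]

Answer: yes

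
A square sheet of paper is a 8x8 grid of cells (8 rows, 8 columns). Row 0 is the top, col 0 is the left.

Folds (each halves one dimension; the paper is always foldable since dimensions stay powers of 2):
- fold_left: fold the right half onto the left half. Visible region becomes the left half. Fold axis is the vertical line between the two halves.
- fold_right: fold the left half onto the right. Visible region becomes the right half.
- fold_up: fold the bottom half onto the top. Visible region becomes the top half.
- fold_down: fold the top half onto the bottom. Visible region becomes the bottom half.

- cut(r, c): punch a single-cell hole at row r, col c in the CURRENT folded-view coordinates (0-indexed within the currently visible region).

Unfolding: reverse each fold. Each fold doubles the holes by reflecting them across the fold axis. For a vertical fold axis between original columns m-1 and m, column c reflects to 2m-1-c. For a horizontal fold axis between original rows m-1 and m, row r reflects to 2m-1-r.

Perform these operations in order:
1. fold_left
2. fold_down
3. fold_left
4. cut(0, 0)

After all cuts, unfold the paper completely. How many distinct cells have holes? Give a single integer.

Answer: 8

Derivation:
Op 1 fold_left: fold axis v@4; visible region now rows[0,8) x cols[0,4) = 8x4
Op 2 fold_down: fold axis h@4; visible region now rows[4,8) x cols[0,4) = 4x4
Op 3 fold_left: fold axis v@2; visible region now rows[4,8) x cols[0,2) = 4x2
Op 4 cut(0, 0): punch at orig (4,0); cuts so far [(4, 0)]; region rows[4,8) x cols[0,2) = 4x2
Unfold 1 (reflect across v@2): 2 holes -> [(4, 0), (4, 3)]
Unfold 2 (reflect across h@4): 4 holes -> [(3, 0), (3, 3), (4, 0), (4, 3)]
Unfold 3 (reflect across v@4): 8 holes -> [(3, 0), (3, 3), (3, 4), (3, 7), (4, 0), (4, 3), (4, 4), (4, 7)]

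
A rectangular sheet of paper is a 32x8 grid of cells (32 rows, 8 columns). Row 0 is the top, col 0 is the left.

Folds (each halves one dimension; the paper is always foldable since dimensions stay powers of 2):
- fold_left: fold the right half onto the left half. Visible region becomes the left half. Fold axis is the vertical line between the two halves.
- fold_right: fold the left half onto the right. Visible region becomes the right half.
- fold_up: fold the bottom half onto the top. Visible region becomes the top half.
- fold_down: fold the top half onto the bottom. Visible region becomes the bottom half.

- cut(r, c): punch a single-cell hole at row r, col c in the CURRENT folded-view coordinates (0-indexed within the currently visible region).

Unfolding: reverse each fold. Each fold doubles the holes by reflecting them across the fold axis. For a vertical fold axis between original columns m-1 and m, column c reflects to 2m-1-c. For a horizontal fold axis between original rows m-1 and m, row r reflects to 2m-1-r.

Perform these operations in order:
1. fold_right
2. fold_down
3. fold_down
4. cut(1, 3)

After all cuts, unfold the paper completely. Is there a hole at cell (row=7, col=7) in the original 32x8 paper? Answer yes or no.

Op 1 fold_right: fold axis v@4; visible region now rows[0,32) x cols[4,8) = 32x4
Op 2 fold_down: fold axis h@16; visible region now rows[16,32) x cols[4,8) = 16x4
Op 3 fold_down: fold axis h@24; visible region now rows[24,32) x cols[4,8) = 8x4
Op 4 cut(1, 3): punch at orig (25,7); cuts so far [(25, 7)]; region rows[24,32) x cols[4,8) = 8x4
Unfold 1 (reflect across h@24): 2 holes -> [(22, 7), (25, 7)]
Unfold 2 (reflect across h@16): 4 holes -> [(6, 7), (9, 7), (22, 7), (25, 7)]
Unfold 3 (reflect across v@4): 8 holes -> [(6, 0), (6, 7), (9, 0), (9, 7), (22, 0), (22, 7), (25, 0), (25, 7)]
Holes: [(6, 0), (6, 7), (9, 0), (9, 7), (22, 0), (22, 7), (25, 0), (25, 7)]

Answer: no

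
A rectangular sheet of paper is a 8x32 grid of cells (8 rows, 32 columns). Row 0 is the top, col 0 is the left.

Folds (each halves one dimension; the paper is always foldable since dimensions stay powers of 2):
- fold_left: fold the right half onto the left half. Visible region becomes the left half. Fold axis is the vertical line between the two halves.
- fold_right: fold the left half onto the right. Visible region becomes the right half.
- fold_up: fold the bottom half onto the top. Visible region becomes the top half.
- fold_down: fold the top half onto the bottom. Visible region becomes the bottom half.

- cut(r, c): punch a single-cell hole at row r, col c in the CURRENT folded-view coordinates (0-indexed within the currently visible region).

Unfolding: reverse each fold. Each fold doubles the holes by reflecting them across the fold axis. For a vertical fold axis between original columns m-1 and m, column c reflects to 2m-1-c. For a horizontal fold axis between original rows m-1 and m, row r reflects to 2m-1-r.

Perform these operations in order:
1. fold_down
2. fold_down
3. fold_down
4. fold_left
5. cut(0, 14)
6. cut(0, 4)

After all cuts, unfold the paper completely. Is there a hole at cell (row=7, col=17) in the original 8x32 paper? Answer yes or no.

Op 1 fold_down: fold axis h@4; visible region now rows[4,8) x cols[0,32) = 4x32
Op 2 fold_down: fold axis h@6; visible region now rows[6,8) x cols[0,32) = 2x32
Op 3 fold_down: fold axis h@7; visible region now rows[7,8) x cols[0,32) = 1x32
Op 4 fold_left: fold axis v@16; visible region now rows[7,8) x cols[0,16) = 1x16
Op 5 cut(0, 14): punch at orig (7,14); cuts so far [(7, 14)]; region rows[7,8) x cols[0,16) = 1x16
Op 6 cut(0, 4): punch at orig (7,4); cuts so far [(7, 4), (7, 14)]; region rows[7,8) x cols[0,16) = 1x16
Unfold 1 (reflect across v@16): 4 holes -> [(7, 4), (7, 14), (7, 17), (7, 27)]
Unfold 2 (reflect across h@7): 8 holes -> [(6, 4), (6, 14), (6, 17), (6, 27), (7, 4), (7, 14), (7, 17), (7, 27)]
Unfold 3 (reflect across h@6): 16 holes -> [(4, 4), (4, 14), (4, 17), (4, 27), (5, 4), (5, 14), (5, 17), (5, 27), (6, 4), (6, 14), (6, 17), (6, 27), (7, 4), (7, 14), (7, 17), (7, 27)]
Unfold 4 (reflect across h@4): 32 holes -> [(0, 4), (0, 14), (0, 17), (0, 27), (1, 4), (1, 14), (1, 17), (1, 27), (2, 4), (2, 14), (2, 17), (2, 27), (3, 4), (3, 14), (3, 17), (3, 27), (4, 4), (4, 14), (4, 17), (4, 27), (5, 4), (5, 14), (5, 17), (5, 27), (6, 4), (6, 14), (6, 17), (6, 27), (7, 4), (7, 14), (7, 17), (7, 27)]
Holes: [(0, 4), (0, 14), (0, 17), (0, 27), (1, 4), (1, 14), (1, 17), (1, 27), (2, 4), (2, 14), (2, 17), (2, 27), (3, 4), (3, 14), (3, 17), (3, 27), (4, 4), (4, 14), (4, 17), (4, 27), (5, 4), (5, 14), (5, 17), (5, 27), (6, 4), (6, 14), (6, 17), (6, 27), (7, 4), (7, 14), (7, 17), (7, 27)]

Answer: yes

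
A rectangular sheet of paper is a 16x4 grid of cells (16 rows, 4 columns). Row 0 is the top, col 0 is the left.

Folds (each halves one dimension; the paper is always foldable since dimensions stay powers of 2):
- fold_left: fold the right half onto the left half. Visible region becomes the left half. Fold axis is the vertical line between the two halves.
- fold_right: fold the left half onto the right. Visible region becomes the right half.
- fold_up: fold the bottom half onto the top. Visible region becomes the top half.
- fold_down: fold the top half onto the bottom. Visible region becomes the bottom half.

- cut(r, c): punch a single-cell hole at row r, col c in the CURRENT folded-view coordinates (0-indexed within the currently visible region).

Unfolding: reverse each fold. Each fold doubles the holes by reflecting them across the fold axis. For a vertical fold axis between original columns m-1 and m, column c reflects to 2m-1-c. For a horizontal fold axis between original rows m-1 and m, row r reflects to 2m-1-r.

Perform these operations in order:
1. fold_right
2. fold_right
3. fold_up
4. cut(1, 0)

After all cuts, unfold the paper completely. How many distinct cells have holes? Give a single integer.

Op 1 fold_right: fold axis v@2; visible region now rows[0,16) x cols[2,4) = 16x2
Op 2 fold_right: fold axis v@3; visible region now rows[0,16) x cols[3,4) = 16x1
Op 3 fold_up: fold axis h@8; visible region now rows[0,8) x cols[3,4) = 8x1
Op 4 cut(1, 0): punch at orig (1,3); cuts so far [(1, 3)]; region rows[0,8) x cols[3,4) = 8x1
Unfold 1 (reflect across h@8): 2 holes -> [(1, 3), (14, 3)]
Unfold 2 (reflect across v@3): 4 holes -> [(1, 2), (1, 3), (14, 2), (14, 3)]
Unfold 3 (reflect across v@2): 8 holes -> [(1, 0), (1, 1), (1, 2), (1, 3), (14, 0), (14, 1), (14, 2), (14, 3)]

Answer: 8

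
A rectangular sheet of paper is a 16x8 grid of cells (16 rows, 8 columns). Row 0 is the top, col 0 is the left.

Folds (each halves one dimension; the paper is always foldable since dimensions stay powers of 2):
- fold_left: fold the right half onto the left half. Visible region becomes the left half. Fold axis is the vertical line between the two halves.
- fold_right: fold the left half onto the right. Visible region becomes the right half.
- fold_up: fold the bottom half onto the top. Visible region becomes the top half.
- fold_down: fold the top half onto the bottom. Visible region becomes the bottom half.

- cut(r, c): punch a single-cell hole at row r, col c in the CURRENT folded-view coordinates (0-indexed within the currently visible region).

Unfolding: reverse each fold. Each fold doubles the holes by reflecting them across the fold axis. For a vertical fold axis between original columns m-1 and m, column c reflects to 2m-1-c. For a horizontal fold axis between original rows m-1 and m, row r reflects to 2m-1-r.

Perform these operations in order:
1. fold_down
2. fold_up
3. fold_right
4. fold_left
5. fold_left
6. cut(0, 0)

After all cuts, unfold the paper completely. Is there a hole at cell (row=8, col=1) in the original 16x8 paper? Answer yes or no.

Op 1 fold_down: fold axis h@8; visible region now rows[8,16) x cols[0,8) = 8x8
Op 2 fold_up: fold axis h@12; visible region now rows[8,12) x cols[0,8) = 4x8
Op 3 fold_right: fold axis v@4; visible region now rows[8,12) x cols[4,8) = 4x4
Op 4 fold_left: fold axis v@6; visible region now rows[8,12) x cols[4,6) = 4x2
Op 5 fold_left: fold axis v@5; visible region now rows[8,12) x cols[4,5) = 4x1
Op 6 cut(0, 0): punch at orig (8,4); cuts so far [(8, 4)]; region rows[8,12) x cols[4,5) = 4x1
Unfold 1 (reflect across v@5): 2 holes -> [(8, 4), (8, 5)]
Unfold 2 (reflect across v@6): 4 holes -> [(8, 4), (8, 5), (8, 6), (8, 7)]
Unfold 3 (reflect across v@4): 8 holes -> [(8, 0), (8, 1), (8, 2), (8, 3), (8, 4), (8, 5), (8, 6), (8, 7)]
Unfold 4 (reflect across h@12): 16 holes -> [(8, 0), (8, 1), (8, 2), (8, 3), (8, 4), (8, 5), (8, 6), (8, 7), (15, 0), (15, 1), (15, 2), (15, 3), (15, 4), (15, 5), (15, 6), (15, 7)]
Unfold 5 (reflect across h@8): 32 holes -> [(0, 0), (0, 1), (0, 2), (0, 3), (0, 4), (0, 5), (0, 6), (0, 7), (7, 0), (7, 1), (7, 2), (7, 3), (7, 4), (7, 5), (7, 6), (7, 7), (8, 0), (8, 1), (8, 2), (8, 3), (8, 4), (8, 5), (8, 6), (8, 7), (15, 0), (15, 1), (15, 2), (15, 3), (15, 4), (15, 5), (15, 6), (15, 7)]
Holes: [(0, 0), (0, 1), (0, 2), (0, 3), (0, 4), (0, 5), (0, 6), (0, 7), (7, 0), (7, 1), (7, 2), (7, 3), (7, 4), (7, 5), (7, 6), (7, 7), (8, 0), (8, 1), (8, 2), (8, 3), (8, 4), (8, 5), (8, 6), (8, 7), (15, 0), (15, 1), (15, 2), (15, 3), (15, 4), (15, 5), (15, 6), (15, 7)]

Answer: yes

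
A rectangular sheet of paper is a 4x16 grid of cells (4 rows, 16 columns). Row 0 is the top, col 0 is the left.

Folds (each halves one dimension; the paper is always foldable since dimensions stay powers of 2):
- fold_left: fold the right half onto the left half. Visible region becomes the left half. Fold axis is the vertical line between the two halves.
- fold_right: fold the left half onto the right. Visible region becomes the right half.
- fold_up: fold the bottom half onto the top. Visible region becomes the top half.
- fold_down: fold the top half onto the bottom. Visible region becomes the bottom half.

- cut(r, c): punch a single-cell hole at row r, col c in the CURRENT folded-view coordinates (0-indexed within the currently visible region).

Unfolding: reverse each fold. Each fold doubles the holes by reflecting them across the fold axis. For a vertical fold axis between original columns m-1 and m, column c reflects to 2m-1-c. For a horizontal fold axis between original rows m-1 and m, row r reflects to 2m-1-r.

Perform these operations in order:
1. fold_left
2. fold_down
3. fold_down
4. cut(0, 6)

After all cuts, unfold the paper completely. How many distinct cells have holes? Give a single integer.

Answer: 8

Derivation:
Op 1 fold_left: fold axis v@8; visible region now rows[0,4) x cols[0,8) = 4x8
Op 2 fold_down: fold axis h@2; visible region now rows[2,4) x cols[0,8) = 2x8
Op 3 fold_down: fold axis h@3; visible region now rows[3,4) x cols[0,8) = 1x8
Op 4 cut(0, 6): punch at orig (3,6); cuts so far [(3, 6)]; region rows[3,4) x cols[0,8) = 1x8
Unfold 1 (reflect across h@3): 2 holes -> [(2, 6), (3, 6)]
Unfold 2 (reflect across h@2): 4 holes -> [(0, 6), (1, 6), (2, 6), (3, 6)]
Unfold 3 (reflect across v@8): 8 holes -> [(0, 6), (0, 9), (1, 6), (1, 9), (2, 6), (2, 9), (3, 6), (3, 9)]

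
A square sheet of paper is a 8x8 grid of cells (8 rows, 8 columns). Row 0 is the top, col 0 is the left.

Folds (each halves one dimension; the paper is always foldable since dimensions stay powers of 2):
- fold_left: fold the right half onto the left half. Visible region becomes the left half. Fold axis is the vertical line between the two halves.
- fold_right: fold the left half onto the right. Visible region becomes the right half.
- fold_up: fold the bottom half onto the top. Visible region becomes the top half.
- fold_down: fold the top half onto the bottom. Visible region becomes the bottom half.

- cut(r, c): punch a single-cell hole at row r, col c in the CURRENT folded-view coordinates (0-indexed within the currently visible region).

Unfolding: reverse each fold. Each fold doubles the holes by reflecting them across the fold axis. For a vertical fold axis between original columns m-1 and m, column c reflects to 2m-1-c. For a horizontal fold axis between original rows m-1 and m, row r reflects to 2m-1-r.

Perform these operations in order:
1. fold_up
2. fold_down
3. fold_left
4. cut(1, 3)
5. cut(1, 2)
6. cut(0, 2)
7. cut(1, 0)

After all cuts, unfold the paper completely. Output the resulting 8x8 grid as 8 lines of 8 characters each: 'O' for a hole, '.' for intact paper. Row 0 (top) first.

Op 1 fold_up: fold axis h@4; visible region now rows[0,4) x cols[0,8) = 4x8
Op 2 fold_down: fold axis h@2; visible region now rows[2,4) x cols[0,8) = 2x8
Op 3 fold_left: fold axis v@4; visible region now rows[2,4) x cols[0,4) = 2x4
Op 4 cut(1, 3): punch at orig (3,3); cuts so far [(3, 3)]; region rows[2,4) x cols[0,4) = 2x4
Op 5 cut(1, 2): punch at orig (3,2); cuts so far [(3, 2), (3, 3)]; region rows[2,4) x cols[0,4) = 2x4
Op 6 cut(0, 2): punch at orig (2,2); cuts so far [(2, 2), (3, 2), (3, 3)]; region rows[2,4) x cols[0,4) = 2x4
Op 7 cut(1, 0): punch at orig (3,0); cuts so far [(2, 2), (3, 0), (3, 2), (3, 3)]; region rows[2,4) x cols[0,4) = 2x4
Unfold 1 (reflect across v@4): 8 holes -> [(2, 2), (2, 5), (3, 0), (3, 2), (3, 3), (3, 4), (3, 5), (3, 7)]
Unfold 2 (reflect across h@2): 16 holes -> [(0, 0), (0, 2), (0, 3), (0, 4), (0, 5), (0, 7), (1, 2), (1, 5), (2, 2), (2, 5), (3, 0), (3, 2), (3, 3), (3, 4), (3, 5), (3, 7)]
Unfold 3 (reflect across h@4): 32 holes -> [(0, 0), (0, 2), (0, 3), (0, 4), (0, 5), (0, 7), (1, 2), (1, 5), (2, 2), (2, 5), (3, 0), (3, 2), (3, 3), (3, 4), (3, 5), (3, 7), (4, 0), (4, 2), (4, 3), (4, 4), (4, 5), (4, 7), (5, 2), (5, 5), (6, 2), (6, 5), (7, 0), (7, 2), (7, 3), (7, 4), (7, 5), (7, 7)]

Answer: O.OOOO.O
..O..O..
..O..O..
O.OOOO.O
O.OOOO.O
..O..O..
..O..O..
O.OOOO.O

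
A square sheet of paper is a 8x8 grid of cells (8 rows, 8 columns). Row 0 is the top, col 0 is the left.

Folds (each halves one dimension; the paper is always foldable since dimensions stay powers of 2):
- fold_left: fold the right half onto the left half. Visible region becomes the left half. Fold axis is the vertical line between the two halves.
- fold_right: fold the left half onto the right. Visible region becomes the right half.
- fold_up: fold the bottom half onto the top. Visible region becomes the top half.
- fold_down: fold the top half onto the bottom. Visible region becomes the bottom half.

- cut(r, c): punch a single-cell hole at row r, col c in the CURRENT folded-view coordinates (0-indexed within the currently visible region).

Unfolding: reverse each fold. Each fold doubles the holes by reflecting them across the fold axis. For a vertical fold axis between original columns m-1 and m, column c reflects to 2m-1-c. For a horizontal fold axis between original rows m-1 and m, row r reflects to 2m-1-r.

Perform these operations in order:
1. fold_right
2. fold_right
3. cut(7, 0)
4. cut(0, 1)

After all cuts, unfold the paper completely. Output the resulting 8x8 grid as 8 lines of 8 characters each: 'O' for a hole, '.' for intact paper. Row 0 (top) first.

Answer: O..OO..O
........
........
........
........
........
........
.OO..OO.

Derivation:
Op 1 fold_right: fold axis v@4; visible region now rows[0,8) x cols[4,8) = 8x4
Op 2 fold_right: fold axis v@6; visible region now rows[0,8) x cols[6,8) = 8x2
Op 3 cut(7, 0): punch at orig (7,6); cuts so far [(7, 6)]; region rows[0,8) x cols[6,8) = 8x2
Op 4 cut(0, 1): punch at orig (0,7); cuts so far [(0, 7), (7, 6)]; region rows[0,8) x cols[6,8) = 8x2
Unfold 1 (reflect across v@6): 4 holes -> [(0, 4), (0, 7), (7, 5), (7, 6)]
Unfold 2 (reflect across v@4): 8 holes -> [(0, 0), (0, 3), (0, 4), (0, 7), (7, 1), (7, 2), (7, 5), (7, 6)]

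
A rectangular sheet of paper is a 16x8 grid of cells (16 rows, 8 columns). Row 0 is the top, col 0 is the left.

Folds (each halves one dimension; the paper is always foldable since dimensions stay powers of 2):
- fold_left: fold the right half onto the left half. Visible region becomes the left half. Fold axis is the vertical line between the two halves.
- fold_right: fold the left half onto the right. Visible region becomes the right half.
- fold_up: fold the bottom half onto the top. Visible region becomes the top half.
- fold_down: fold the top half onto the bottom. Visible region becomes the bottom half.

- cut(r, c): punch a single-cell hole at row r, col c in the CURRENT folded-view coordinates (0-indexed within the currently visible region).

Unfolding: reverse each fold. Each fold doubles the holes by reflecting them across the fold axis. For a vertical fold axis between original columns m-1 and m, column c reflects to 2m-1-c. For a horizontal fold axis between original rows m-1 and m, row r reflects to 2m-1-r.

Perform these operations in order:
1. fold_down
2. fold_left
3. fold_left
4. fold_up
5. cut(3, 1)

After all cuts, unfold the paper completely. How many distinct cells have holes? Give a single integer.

Op 1 fold_down: fold axis h@8; visible region now rows[8,16) x cols[0,8) = 8x8
Op 2 fold_left: fold axis v@4; visible region now rows[8,16) x cols[0,4) = 8x4
Op 3 fold_left: fold axis v@2; visible region now rows[8,16) x cols[0,2) = 8x2
Op 4 fold_up: fold axis h@12; visible region now rows[8,12) x cols[0,2) = 4x2
Op 5 cut(3, 1): punch at orig (11,1); cuts so far [(11, 1)]; region rows[8,12) x cols[0,2) = 4x2
Unfold 1 (reflect across h@12): 2 holes -> [(11, 1), (12, 1)]
Unfold 2 (reflect across v@2): 4 holes -> [(11, 1), (11, 2), (12, 1), (12, 2)]
Unfold 3 (reflect across v@4): 8 holes -> [(11, 1), (11, 2), (11, 5), (11, 6), (12, 1), (12, 2), (12, 5), (12, 6)]
Unfold 4 (reflect across h@8): 16 holes -> [(3, 1), (3, 2), (3, 5), (3, 6), (4, 1), (4, 2), (4, 5), (4, 6), (11, 1), (11, 2), (11, 5), (11, 6), (12, 1), (12, 2), (12, 5), (12, 6)]

Answer: 16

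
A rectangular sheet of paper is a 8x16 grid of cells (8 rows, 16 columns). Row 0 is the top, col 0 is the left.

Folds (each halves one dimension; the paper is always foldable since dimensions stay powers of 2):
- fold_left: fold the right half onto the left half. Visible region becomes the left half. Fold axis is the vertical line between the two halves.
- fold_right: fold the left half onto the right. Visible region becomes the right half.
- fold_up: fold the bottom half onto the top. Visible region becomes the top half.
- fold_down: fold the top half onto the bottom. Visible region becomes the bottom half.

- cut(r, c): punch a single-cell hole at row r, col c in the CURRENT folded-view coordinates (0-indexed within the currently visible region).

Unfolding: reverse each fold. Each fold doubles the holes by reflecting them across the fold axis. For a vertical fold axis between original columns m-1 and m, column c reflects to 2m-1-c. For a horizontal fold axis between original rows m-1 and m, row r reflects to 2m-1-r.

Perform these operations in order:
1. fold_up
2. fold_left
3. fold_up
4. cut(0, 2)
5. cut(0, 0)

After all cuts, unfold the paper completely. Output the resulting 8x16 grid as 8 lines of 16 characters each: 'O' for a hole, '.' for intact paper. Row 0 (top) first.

Answer: O.O..........O.O
................
................
O.O..........O.O
O.O..........O.O
................
................
O.O..........O.O

Derivation:
Op 1 fold_up: fold axis h@4; visible region now rows[0,4) x cols[0,16) = 4x16
Op 2 fold_left: fold axis v@8; visible region now rows[0,4) x cols[0,8) = 4x8
Op 3 fold_up: fold axis h@2; visible region now rows[0,2) x cols[0,8) = 2x8
Op 4 cut(0, 2): punch at orig (0,2); cuts so far [(0, 2)]; region rows[0,2) x cols[0,8) = 2x8
Op 5 cut(0, 0): punch at orig (0,0); cuts so far [(0, 0), (0, 2)]; region rows[0,2) x cols[0,8) = 2x8
Unfold 1 (reflect across h@2): 4 holes -> [(0, 0), (0, 2), (3, 0), (3, 2)]
Unfold 2 (reflect across v@8): 8 holes -> [(0, 0), (0, 2), (0, 13), (0, 15), (3, 0), (3, 2), (3, 13), (3, 15)]
Unfold 3 (reflect across h@4): 16 holes -> [(0, 0), (0, 2), (0, 13), (0, 15), (3, 0), (3, 2), (3, 13), (3, 15), (4, 0), (4, 2), (4, 13), (4, 15), (7, 0), (7, 2), (7, 13), (7, 15)]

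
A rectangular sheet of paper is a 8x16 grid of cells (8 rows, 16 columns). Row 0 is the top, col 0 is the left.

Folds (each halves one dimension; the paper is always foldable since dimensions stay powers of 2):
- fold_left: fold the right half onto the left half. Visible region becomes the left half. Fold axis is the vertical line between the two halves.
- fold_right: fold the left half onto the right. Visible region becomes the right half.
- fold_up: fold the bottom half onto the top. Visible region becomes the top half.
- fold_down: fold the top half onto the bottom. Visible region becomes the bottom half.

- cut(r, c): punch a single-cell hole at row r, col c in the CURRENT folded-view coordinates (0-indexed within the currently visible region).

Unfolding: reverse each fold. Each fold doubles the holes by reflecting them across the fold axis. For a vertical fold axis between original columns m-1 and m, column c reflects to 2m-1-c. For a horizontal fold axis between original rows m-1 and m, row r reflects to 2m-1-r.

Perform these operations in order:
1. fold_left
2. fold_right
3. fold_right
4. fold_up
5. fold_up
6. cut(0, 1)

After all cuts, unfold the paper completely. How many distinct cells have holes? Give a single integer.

Op 1 fold_left: fold axis v@8; visible region now rows[0,8) x cols[0,8) = 8x8
Op 2 fold_right: fold axis v@4; visible region now rows[0,8) x cols[4,8) = 8x4
Op 3 fold_right: fold axis v@6; visible region now rows[0,8) x cols[6,8) = 8x2
Op 4 fold_up: fold axis h@4; visible region now rows[0,4) x cols[6,8) = 4x2
Op 5 fold_up: fold axis h@2; visible region now rows[0,2) x cols[6,8) = 2x2
Op 6 cut(0, 1): punch at orig (0,7); cuts so far [(0, 7)]; region rows[0,2) x cols[6,8) = 2x2
Unfold 1 (reflect across h@2): 2 holes -> [(0, 7), (3, 7)]
Unfold 2 (reflect across h@4): 4 holes -> [(0, 7), (3, 7), (4, 7), (7, 7)]
Unfold 3 (reflect across v@6): 8 holes -> [(0, 4), (0, 7), (3, 4), (3, 7), (4, 4), (4, 7), (7, 4), (7, 7)]
Unfold 4 (reflect across v@4): 16 holes -> [(0, 0), (0, 3), (0, 4), (0, 7), (3, 0), (3, 3), (3, 4), (3, 7), (4, 0), (4, 3), (4, 4), (4, 7), (7, 0), (7, 3), (7, 4), (7, 7)]
Unfold 5 (reflect across v@8): 32 holes -> [(0, 0), (0, 3), (0, 4), (0, 7), (0, 8), (0, 11), (0, 12), (0, 15), (3, 0), (3, 3), (3, 4), (3, 7), (3, 8), (3, 11), (3, 12), (3, 15), (4, 0), (4, 3), (4, 4), (4, 7), (4, 8), (4, 11), (4, 12), (4, 15), (7, 0), (7, 3), (7, 4), (7, 7), (7, 8), (7, 11), (7, 12), (7, 15)]

Answer: 32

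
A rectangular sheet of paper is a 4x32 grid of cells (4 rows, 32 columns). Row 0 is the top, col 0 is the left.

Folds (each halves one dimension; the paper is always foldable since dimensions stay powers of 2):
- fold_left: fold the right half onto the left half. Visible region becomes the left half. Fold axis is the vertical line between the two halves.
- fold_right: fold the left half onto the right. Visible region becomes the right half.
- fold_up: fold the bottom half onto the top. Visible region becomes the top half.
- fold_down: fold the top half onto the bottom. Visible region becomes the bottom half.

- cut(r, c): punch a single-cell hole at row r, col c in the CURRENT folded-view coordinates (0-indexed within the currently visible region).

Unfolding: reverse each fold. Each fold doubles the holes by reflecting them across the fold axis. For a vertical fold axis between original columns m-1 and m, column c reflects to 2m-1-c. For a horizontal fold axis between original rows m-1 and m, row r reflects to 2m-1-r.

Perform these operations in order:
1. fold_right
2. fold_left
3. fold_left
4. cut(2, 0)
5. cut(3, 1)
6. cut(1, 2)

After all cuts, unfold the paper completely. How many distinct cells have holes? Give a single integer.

Op 1 fold_right: fold axis v@16; visible region now rows[0,4) x cols[16,32) = 4x16
Op 2 fold_left: fold axis v@24; visible region now rows[0,4) x cols[16,24) = 4x8
Op 3 fold_left: fold axis v@20; visible region now rows[0,4) x cols[16,20) = 4x4
Op 4 cut(2, 0): punch at orig (2,16); cuts so far [(2, 16)]; region rows[0,4) x cols[16,20) = 4x4
Op 5 cut(3, 1): punch at orig (3,17); cuts so far [(2, 16), (3, 17)]; region rows[0,4) x cols[16,20) = 4x4
Op 6 cut(1, 2): punch at orig (1,18); cuts so far [(1, 18), (2, 16), (3, 17)]; region rows[0,4) x cols[16,20) = 4x4
Unfold 1 (reflect across v@20): 6 holes -> [(1, 18), (1, 21), (2, 16), (2, 23), (3, 17), (3, 22)]
Unfold 2 (reflect across v@24): 12 holes -> [(1, 18), (1, 21), (1, 26), (1, 29), (2, 16), (2, 23), (2, 24), (2, 31), (3, 17), (3, 22), (3, 25), (3, 30)]
Unfold 3 (reflect across v@16): 24 holes -> [(1, 2), (1, 5), (1, 10), (1, 13), (1, 18), (1, 21), (1, 26), (1, 29), (2, 0), (2, 7), (2, 8), (2, 15), (2, 16), (2, 23), (2, 24), (2, 31), (3, 1), (3, 6), (3, 9), (3, 14), (3, 17), (3, 22), (3, 25), (3, 30)]

Answer: 24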